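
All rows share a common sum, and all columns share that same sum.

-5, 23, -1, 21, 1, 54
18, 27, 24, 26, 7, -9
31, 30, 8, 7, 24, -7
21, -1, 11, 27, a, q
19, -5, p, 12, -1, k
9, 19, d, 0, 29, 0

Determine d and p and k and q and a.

d = 36, p = 15, k = 53, q = 2, a = 33

Rows 1 and 2 both sum to 93, so that's the common total.
Column 5: 1 + 7 + 24 − 1 + 29 = 60, so its missing entry is 93 − 60 = 33.
Row 4: 21 − 1 + 11 + 27 + 33 = 91, so its missing entry is 93 − 91 = 2.
Column 6: 54 − 9 − 7 + 2 + 0 = 40, so its missing entry is 93 − 40 = 53.
Row 5: 19 − 5 + 12 − 1 + 53 = 78, so its missing entry is 93 − 78 = 15.
Row 6: 9 + 19 + 0 + 29 + 0 = 57, so its missing entry is 93 − 57 = 36.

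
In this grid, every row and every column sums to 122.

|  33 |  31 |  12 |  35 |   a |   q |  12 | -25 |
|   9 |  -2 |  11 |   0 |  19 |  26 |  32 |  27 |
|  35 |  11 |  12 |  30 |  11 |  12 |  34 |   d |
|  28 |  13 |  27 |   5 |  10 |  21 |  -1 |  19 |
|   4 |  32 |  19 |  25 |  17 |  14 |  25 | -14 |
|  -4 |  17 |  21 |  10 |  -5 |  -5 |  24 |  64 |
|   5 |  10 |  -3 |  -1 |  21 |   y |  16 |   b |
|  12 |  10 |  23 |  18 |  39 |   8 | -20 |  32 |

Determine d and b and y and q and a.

d = -23, b = 42, y = 32, q = 14, a = 10

Column 5: 19 + 11 + 10 + 17 − 5 + 21 + 39 = 112, so its missing entry is 122 − 112 = 10.
Row 3: 35 + 11 + 12 + 30 + 11 + 12 + 34 = 145, so its missing entry is 122 − 145 = -23.
Column 8: -25 + 27 − 23 + 19 − 14 + 64 + 32 = 80, so its missing entry is 122 − 80 = 42.
Row 7: 5 + 10 − 3 − 1 + 21 + 16 + 42 = 90, so its missing entry is 122 − 90 = 32.
Row 1: 33 + 31 + 12 + 35 + 10 + 12 − 25 = 108, so its missing entry is 122 − 108 = 14.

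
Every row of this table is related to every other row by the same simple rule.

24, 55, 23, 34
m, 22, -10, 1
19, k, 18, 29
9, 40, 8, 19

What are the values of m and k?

m = -9, k = 50

The difference between any two rows is the same in every column — this is an addition table with the headers hidden.
Row 2 minus row 1 is 1 − 34 = -33, so its entry in column 1 is 24 + (-33) = -9.
Row 3 minus row 1 is 29 − 34 = -5, so its entry in column 2 is 55 + (-5) = 50.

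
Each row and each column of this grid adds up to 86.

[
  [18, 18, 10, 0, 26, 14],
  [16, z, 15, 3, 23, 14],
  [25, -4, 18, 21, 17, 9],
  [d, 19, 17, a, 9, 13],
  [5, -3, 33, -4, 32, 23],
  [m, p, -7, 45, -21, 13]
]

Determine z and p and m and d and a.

Row 2 has 16 + 15 + 3 + 23 + 14 = 71; the blank must be 86 − 71 = 15.
Column 2 has 18 + 15 − 4 + 19 − 3 = 45; the blank must be 86 − 45 = 41.
Column 4 has 0 + 3 + 21 − 4 + 45 = 65; the blank must be 86 − 65 = 21.
Row 4 has 19 + 17 + 21 + 9 + 13 = 79; the blank must be 86 − 79 = 7.
Row 6 has 41 − 7 + 45 − 21 + 13 = 71; the blank must be 86 − 71 = 15.

z = 15, p = 41, m = 15, d = 7, a = 21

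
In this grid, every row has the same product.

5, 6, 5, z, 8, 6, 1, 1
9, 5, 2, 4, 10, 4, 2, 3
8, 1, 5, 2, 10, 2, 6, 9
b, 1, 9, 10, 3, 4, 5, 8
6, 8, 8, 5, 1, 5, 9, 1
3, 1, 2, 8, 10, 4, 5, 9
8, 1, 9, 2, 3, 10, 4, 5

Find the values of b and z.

b = 2, z = 12

Rows 3 and 7 each multiply to 86400, so every row has product 86400.
Row 4: 1×9×10×3×4×5×8 = 43200, so the missing entry is 86400 ÷ 43200 = 2.
Row 1: 5×6×5×8×6×1×1 = 7200, so the missing entry is 86400 ÷ 7200 = 12.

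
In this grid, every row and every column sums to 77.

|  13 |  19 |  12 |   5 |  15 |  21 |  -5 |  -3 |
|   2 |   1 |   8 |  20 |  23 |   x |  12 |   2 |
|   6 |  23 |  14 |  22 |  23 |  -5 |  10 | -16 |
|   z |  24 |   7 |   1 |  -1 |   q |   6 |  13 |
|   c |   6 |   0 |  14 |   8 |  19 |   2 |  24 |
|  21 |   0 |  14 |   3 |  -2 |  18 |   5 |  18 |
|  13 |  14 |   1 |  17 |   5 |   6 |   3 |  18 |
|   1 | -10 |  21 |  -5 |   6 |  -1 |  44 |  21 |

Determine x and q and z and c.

x = 9, q = 10, z = 17, c = 4

Row 5: 6 + 0 + 14 + 8 + 19 + 2 + 24 = 73, so its missing entry is 77 − 73 = 4.
Column 1: 13 + 2 + 6 + 4 + 21 + 13 + 1 = 60, so its missing entry is 77 − 60 = 17.
Row 4: 17 + 24 + 7 + 1 − 1 + 6 + 13 = 67, so its missing entry is 77 − 67 = 10.
Row 2: 2 + 1 + 8 + 20 + 23 + 12 + 2 = 68, so its missing entry is 77 − 68 = 9.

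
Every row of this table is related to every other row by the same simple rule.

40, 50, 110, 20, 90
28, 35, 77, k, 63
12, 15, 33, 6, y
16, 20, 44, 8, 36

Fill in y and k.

Each row is a constant multiple of every other row — this is a multiplication table with the headers hidden.
Row 3 is 33/110 = 3/10 times row 1, so its entry in column 5 is 90 × 3/10 = 27.
Row 2 is 77/110 = 7/10 times row 1, so its entry in column 4 is 20 × 7/10 = 14.

y = 27, k = 14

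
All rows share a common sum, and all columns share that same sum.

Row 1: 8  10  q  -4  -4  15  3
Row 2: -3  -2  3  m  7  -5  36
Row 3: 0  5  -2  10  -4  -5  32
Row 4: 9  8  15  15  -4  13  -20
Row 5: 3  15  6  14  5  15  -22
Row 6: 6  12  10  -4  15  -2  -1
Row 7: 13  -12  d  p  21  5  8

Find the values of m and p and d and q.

m = 0, p = 5, d = -4, q = 8

Rows 3 and 4 both sum to 36, so that's the common total.
Row 2 has -3 − 2 + 3 + 7 − 5 + 36 = 36; the blank must be 36 − 36 = 0.
Column 4 has -4 + 0 + 10 + 15 + 14 − 4 = 31; the blank must be 36 − 31 = 5.
Row 7 has 13 − 12 + 5 + 21 + 5 + 8 = 40; the blank must be 36 − 40 = -4.
Row 1 has 8 + 10 − 4 − 4 + 15 + 3 = 28; the blank must be 36 − 28 = 8.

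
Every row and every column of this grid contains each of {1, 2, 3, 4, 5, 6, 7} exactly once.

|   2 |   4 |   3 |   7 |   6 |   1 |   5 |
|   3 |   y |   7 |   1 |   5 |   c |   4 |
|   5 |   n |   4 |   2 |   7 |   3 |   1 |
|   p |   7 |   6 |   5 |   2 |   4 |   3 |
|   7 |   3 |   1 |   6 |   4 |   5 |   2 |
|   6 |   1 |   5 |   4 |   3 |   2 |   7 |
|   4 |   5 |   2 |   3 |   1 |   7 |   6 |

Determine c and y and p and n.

c = 6, y = 2, p = 1, n = 6

Cell (3,2): row 3 already has {1, 2, 3, 4, 5, 7} → 6.
For row 2, column 2: column 2 already has {1, 3, 4, 5, 6, 7}; that leaves 2.
Cell (4,1): row 4 already has {2, 3, 4, 5, 6, 7} → 1.
Cell (2,6): row 2 already has {1, 2, 3, 4, 5, 7} → 6.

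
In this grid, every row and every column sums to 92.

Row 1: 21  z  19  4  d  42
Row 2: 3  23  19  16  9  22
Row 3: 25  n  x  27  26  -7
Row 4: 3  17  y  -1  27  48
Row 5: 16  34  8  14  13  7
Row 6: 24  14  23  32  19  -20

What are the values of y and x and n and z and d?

y = -2, x = 25, n = -4, z = 8, d = -2

Column 5: 9 + 26 + 27 + 13 + 19 = 94, so its missing entry is 92 − 94 = -2.
Row 1: 21 + 19 + 4 − 2 + 42 = 84, so its missing entry is 92 − 84 = 8.
Column 2: 8 + 23 + 17 + 34 + 14 = 96, so its missing entry is 92 − 96 = -4.
Row 3: 25 − 4 + 27 + 26 − 7 = 67, so its missing entry is 92 − 67 = 25.
Row 4: 3 + 17 − 1 + 27 + 48 = 94, so its missing entry is 92 − 94 = -2.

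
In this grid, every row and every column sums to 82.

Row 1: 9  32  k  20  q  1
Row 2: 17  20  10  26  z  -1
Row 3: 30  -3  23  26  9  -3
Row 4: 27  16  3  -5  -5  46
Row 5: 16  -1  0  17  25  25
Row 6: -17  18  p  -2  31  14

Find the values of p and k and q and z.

p = 38, k = 8, q = 12, z = 10

Row 2: 17 + 20 + 10 + 26 − 1 = 72, so its missing entry is 82 − 72 = 10.
Column 5: 10 + 9 − 5 + 25 + 31 = 70, so its missing entry is 82 − 70 = 12.
Row 1: 9 + 32 + 20 + 12 + 1 = 74, so its missing entry is 82 − 74 = 8.
Row 6: -17 + 18 − 2 + 31 + 14 = 44, so its missing entry is 82 − 44 = 38.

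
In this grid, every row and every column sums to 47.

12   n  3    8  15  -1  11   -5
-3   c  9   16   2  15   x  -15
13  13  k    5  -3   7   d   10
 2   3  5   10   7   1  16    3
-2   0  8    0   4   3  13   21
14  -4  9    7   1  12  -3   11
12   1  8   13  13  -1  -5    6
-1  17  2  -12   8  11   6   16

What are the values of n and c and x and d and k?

n = 4, c = 13, x = 10, d = -1, k = 3

The known cells in row 1 total 43, leaving 47 − 43 = 4 for the blank.
The known cells in column 2 total 34, leaving 47 − 34 = 13 for the blank.
The known cells in column 3 total 44, leaving 47 − 44 = 3 for the blank.
The known cells in row 3 total 48, leaving 47 − 48 = -1 for the blank.
The known cells in row 2 total 37, leaving 47 − 37 = 10 for the blank.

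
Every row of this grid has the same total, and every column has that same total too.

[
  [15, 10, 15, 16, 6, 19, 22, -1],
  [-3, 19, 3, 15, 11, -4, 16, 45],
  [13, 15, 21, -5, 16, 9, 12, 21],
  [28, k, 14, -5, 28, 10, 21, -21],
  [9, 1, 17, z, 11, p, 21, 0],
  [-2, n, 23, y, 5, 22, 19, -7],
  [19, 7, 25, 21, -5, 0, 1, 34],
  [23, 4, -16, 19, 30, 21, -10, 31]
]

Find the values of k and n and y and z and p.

Rows 1 and 2 both sum to 102, so that's the common total.
The known cells in row 4 total 75, leaving 102 − 75 = 27 for the blank.
The known cells in column 2 total 83, leaving 102 − 83 = 19 for the blank.
The known cells in column 6 total 77, leaving 102 − 77 = 25 for the blank.
The known cells in row 5 total 84, leaving 102 − 84 = 18 for the blank.
The known cells in row 6 total 79, leaving 102 − 79 = 23 for the blank.

k = 27, n = 19, y = 23, z = 18, p = 25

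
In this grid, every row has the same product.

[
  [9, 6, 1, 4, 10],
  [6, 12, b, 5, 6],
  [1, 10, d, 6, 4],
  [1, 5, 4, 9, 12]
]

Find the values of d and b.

Rows 1 and 4 each multiply to 2160, so every row has product 2160.
Row 3: 1×10×6×4 = 240, so the missing entry is 2160 ÷ 240 = 9.
Row 2: 6×12×5×6 = 2160, so the missing entry is 2160 ÷ 2160 = 1.

d = 9, b = 1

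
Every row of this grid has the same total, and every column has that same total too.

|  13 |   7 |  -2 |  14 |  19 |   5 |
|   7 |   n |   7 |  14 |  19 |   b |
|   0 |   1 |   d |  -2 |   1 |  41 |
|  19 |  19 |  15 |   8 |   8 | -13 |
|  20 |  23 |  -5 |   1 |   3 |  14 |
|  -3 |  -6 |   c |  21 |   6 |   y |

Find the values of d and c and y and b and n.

Rows 1 and 4 both sum to 56, so that's the common total.
Column 2 has 7 + 1 + 19 + 23 − 6 = 44; the blank must be 56 − 44 = 12.
Row 2 has 7 + 12 + 7 + 14 + 19 = 59; the blank must be 56 − 59 = -3.
Column 6 has 5 − 3 + 41 − 13 + 14 = 44; the blank must be 56 − 44 = 12.
Row 3 has 0 + 1 − 2 + 1 + 41 = 41; the blank must be 56 − 41 = 15.
Row 6 has -3 − 6 + 21 + 6 + 12 = 30; the blank must be 56 − 30 = 26.

d = 15, c = 26, y = 12, b = -3, n = 12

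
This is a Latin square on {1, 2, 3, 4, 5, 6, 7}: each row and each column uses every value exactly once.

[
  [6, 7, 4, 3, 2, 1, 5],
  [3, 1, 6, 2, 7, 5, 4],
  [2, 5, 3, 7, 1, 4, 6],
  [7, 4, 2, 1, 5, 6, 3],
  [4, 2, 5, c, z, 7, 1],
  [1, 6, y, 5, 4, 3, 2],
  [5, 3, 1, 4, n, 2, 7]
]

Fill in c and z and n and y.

c = 6, z = 3, n = 6, y = 7

For row 6, column 3: row 6 already has {1, 2, 3, 4, 5, 6}; that leaves 7.
At (row 7, col 5): row 7 already has {1, 2, 3, 4, 5, 7}, so the value is 6.
Cell (5,5): column 5 already has {1, 2, 4, 5, 6, 7} → 3.
For row 5, column 4: row 5 already has {1, 2, 3, 4, 5, 7}; that leaves 6.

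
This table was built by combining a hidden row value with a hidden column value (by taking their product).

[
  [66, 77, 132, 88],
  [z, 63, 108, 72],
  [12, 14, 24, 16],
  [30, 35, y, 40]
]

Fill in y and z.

y = 60, z = 54

Each row is a constant multiple of every other row — this is a multiplication table with the headers hidden.
Row 4 is 40/88 = 5/11 times row 1, so its entry in column 3 is 132 × 5/11 = 60.
Row 2 is 72/88 = 9/11 times row 1, so its entry in column 1 is 66 × 9/11 = 54.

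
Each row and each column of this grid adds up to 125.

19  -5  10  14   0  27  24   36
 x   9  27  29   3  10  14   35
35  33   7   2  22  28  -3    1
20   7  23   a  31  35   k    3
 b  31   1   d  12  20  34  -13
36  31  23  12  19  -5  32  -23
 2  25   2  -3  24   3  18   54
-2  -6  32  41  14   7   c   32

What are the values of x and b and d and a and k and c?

x = -2, b = 17, d = 23, a = 7, k = -1, c = 7

Row 8: -2 − 6 + 32 + 41 + 14 + 7 + 32 = 118, so its missing entry is 125 − 118 = 7.
Column 7: 24 + 14 − 3 + 34 + 32 + 18 + 7 = 126, so its missing entry is 125 − 126 = -1.
Row 4: 20 + 7 + 23 + 31 + 35 − 1 + 3 = 118, so its missing entry is 125 − 118 = 7.
Column 4: 14 + 29 + 2 + 7 + 12 − 3 + 41 = 102, so its missing entry is 125 − 102 = 23.
Row 5: 31 + 1 + 23 + 12 + 20 + 34 − 13 = 108, so its missing entry is 125 − 108 = 17.
Row 2: 9 + 27 + 29 + 3 + 10 + 14 + 35 = 127, so its missing entry is 125 − 127 = -2.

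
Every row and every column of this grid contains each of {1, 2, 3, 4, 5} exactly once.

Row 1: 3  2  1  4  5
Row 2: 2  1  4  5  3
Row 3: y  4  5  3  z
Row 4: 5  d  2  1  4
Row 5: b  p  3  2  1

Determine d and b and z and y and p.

d = 3, b = 4, z = 2, y = 1, p = 5

Cell (3,5): column 5 already has {1, 3, 4, 5} → 2.
For row 4, column 2: row 4 already has {1, 2, 4, 5}; that leaves 3.
Cell (3,1): row 3 already has {2, 3, 4, 5} → 1.
Cell (5,1): column 1 already has {1, 2, 3, 5} → 4.
For row 5, column 2: row 5 already has {1, 2, 3, 4}; that leaves 5.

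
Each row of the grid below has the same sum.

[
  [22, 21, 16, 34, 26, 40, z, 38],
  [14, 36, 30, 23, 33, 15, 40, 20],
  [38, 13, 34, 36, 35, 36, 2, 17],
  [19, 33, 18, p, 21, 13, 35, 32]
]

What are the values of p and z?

p = 40, z = 14

Rows 2 and 3 both add up to 211, so every row sums to 211.
Row 4: 19 + 33 + 18 + 21 + 13 + 35 + 32 = 171, so the missing entry is 211 − 171 = 40.
Row 1: 22 + 21 + 16 + 34 + 26 + 40 + 38 = 197, so the missing entry is 211 − 197 = 14.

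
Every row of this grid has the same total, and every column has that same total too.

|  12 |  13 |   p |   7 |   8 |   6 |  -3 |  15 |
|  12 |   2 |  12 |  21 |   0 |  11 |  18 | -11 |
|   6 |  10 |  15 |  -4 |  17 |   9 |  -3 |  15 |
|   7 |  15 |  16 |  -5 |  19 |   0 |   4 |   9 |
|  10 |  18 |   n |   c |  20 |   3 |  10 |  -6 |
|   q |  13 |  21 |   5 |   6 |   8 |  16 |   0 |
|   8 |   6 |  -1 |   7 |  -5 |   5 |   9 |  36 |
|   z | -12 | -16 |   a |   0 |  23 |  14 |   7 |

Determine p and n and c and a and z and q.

p = 7, n = 11, c = -1, a = 35, z = 14, q = -4

Rows 2 and 3 both sum to 65, so that's the common total.
The known cells in row 1 total 58, leaving 65 − 58 = 7 for the blank.
The known cells in column 3 total 54, leaving 65 − 54 = 11 for the blank.
The known cells in row 5 total 66, leaving 65 − 66 = -1 for the blank.
The known cells in column 4 total 30, leaving 65 − 30 = 35 for the blank.
The known cells in row 8 total 51, leaving 65 − 51 = 14 for the blank.
The known cells in row 6 total 69, leaving 65 − 69 = -4 for the blank.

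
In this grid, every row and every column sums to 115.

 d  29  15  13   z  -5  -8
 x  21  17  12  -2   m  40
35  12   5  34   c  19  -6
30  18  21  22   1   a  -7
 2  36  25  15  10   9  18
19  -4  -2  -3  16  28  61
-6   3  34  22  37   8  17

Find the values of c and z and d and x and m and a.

The known cells in row 3 total 99, leaving 115 − 99 = 16 for the blank.
The known cells in column 5 total 78, leaving 115 − 78 = 37 for the blank.
The known cells in row 1 total 81, leaving 115 − 81 = 34 for the blank.
The known cells in column 1 total 114, leaving 115 − 114 = 1 for the blank.
The known cells in row 2 total 89, leaving 115 − 89 = 26 for the blank.
The known cells in row 4 total 85, leaving 115 − 85 = 30 for the blank.

c = 16, z = 37, d = 34, x = 1, m = 26, a = 30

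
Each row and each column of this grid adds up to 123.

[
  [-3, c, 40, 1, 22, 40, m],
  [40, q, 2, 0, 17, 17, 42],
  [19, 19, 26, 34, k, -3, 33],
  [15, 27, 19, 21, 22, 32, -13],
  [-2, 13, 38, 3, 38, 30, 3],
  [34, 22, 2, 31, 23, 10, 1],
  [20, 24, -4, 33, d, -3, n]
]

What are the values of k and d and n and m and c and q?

k = -5, d = 6, n = 47, m = 10, c = 13, q = 5

The known cells in row 3 total 128, leaving 123 − 128 = -5 for the blank.
The known cells in row 2 total 118, leaving 123 − 118 = 5 for the blank.
The known cells in column 2 total 110, leaving 123 − 110 = 13 for the blank.
The known cells in column 5 total 117, leaving 123 − 117 = 6 for the blank.
The known cells in row 1 total 113, leaving 123 − 113 = 10 for the blank.
The known cells in row 7 total 76, leaving 123 − 76 = 47 for the blank.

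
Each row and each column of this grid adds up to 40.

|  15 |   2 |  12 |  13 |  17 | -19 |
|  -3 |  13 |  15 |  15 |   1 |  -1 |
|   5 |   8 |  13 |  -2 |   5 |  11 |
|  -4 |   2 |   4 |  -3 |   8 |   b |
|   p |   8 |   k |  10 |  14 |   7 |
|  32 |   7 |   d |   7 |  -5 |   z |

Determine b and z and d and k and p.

Column 1 has 15 − 3 + 5 − 4 + 32 = 45; the blank must be 40 − 45 = -5.
Row 5 has -5 + 8 + 10 + 14 + 7 = 34; the blank must be 40 − 34 = 6.
Row 4 has -4 + 2 + 4 − 3 + 8 = 7; the blank must be 40 − 7 = 33.
Column 6 has -19 − 1 + 11 + 33 + 7 = 31; the blank must be 40 − 31 = 9.
Row 6 has 32 + 7 + 7 − 5 + 9 = 50; the blank must be 40 − 50 = -10.

b = 33, z = 9, d = -10, k = 6, p = -5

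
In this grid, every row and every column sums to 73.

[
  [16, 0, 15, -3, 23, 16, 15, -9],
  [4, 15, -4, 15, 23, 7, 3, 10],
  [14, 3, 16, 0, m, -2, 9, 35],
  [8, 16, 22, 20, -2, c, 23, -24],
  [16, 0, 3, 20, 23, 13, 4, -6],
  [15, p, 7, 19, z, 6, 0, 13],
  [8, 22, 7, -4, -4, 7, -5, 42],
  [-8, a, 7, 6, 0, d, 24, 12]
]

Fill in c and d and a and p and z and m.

The known cells in row 3 total 75, leaving 73 − 75 = -2 for the blank.
The known cells in column 5 total 61, leaving 73 − 61 = 12 for the blank.
The known cells in row 6 total 72, leaving 73 − 72 = 1 for the blank.
The known cells in column 2 total 57, leaving 73 − 57 = 16 for the blank.
The known cells in row 8 total 57, leaving 73 − 57 = 16 for the blank.
The known cells in row 4 total 63, leaving 73 − 63 = 10 for the blank.

c = 10, d = 16, a = 16, p = 1, z = 12, m = -2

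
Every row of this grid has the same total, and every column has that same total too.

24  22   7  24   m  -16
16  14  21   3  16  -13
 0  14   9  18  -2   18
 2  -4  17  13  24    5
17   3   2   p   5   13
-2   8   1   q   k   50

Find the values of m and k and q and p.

Rows 2 and 3 both sum to 57, so that's the common total.
The known cells in row 1 total 61, leaving 57 − 61 = -4 for the blank.
The known cells in column 5 total 39, leaving 57 − 39 = 18 for the blank.
The known cells in row 6 total 75, leaving 57 − 75 = -18 for the blank.
The known cells in row 5 total 40, leaving 57 − 40 = 17 for the blank.

m = -4, k = 18, q = -18, p = 17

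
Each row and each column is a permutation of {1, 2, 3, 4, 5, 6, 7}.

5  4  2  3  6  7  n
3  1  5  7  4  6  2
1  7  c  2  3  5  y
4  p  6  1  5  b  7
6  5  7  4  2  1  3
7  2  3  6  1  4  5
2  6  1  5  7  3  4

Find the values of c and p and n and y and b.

c = 4, p = 3, n = 1, y = 6, b = 2

At (row 4, col 2): column 2 already has {1, 2, 4, 5, 6, 7}, so the value is 3.
At (row 1, col 7): row 1 already has {2, 3, 4, 5, 6, 7}, so the value is 1.
Cell (3,7): column 7 already has {1, 2, 3, 4, 5, 7} → 6.
Cell (3,3): row 3 already has {1, 2, 3, 5, 6, 7} → 4.
Cell (4,6): row 4 already has {1, 3, 4, 5, 6, 7} → 2.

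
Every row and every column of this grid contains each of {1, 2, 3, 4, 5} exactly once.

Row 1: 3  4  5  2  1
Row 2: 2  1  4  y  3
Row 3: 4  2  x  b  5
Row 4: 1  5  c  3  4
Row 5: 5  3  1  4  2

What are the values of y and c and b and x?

For row 4, column 3: row 4 already has {1, 3, 4, 5}; that leaves 2.
Cell (2,4): row 2 already has {1, 2, 3, 4} → 5.
For row 3, column 4: column 4 already has {2, 3, 4, 5}; that leaves 1.
Cell (3,3): row 3 already has {1, 2, 4, 5} → 3.

y = 5, c = 2, b = 1, x = 3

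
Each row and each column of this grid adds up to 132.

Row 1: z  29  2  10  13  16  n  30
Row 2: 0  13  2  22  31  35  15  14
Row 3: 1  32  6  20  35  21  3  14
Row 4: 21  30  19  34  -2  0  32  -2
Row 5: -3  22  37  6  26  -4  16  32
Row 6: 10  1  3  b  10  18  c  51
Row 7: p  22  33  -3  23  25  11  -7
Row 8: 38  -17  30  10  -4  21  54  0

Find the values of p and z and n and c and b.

Row 7 has 22 + 33 − 3 + 23 + 25 + 11 − 7 = 104; the blank must be 132 − 104 = 28.
Column 1 has 0 + 1 + 21 − 3 + 10 + 28 + 38 = 95; the blank must be 132 − 95 = 37.
Row 1 has 37 + 29 + 2 + 10 + 13 + 16 + 30 = 137; the blank must be 132 − 137 = -5.
Column 7 has -5 + 15 + 3 + 32 + 16 + 11 + 54 = 126; the blank must be 132 − 126 = 6.
Row 6 has 10 + 1 + 3 + 10 + 18 + 6 + 51 = 99; the blank must be 132 − 99 = 33.

p = 28, z = 37, n = -5, c = 6, b = 33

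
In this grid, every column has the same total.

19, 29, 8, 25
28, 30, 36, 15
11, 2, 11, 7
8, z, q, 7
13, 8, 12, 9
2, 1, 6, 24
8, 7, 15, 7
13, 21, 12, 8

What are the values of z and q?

z = 4, q = 2

The complete columns each total 102.
Column 2 is missing 102 − 98 = 4 (since 29 + 30 + 2 + 8 + 1 + 7 + 21 = 98).
Column 3 is missing 102 − 100 = 2 (since 8 + 36 + 11 + 12 + 6 + 15 + 12 = 100).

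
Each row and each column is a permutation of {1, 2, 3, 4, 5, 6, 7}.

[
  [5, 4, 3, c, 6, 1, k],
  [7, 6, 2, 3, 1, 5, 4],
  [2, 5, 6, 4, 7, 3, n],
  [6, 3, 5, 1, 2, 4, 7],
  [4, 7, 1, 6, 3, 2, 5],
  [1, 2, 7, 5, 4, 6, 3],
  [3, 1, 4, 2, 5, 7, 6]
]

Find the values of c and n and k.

At (row 1, col 4): column 4 already has {1, 2, 3, 4, 5, 6}, so the value is 7.
For row 3, column 7: row 3 already has {2, 3, 4, 5, 6, 7}; that leaves 1.
Cell (1,7): row 1 already has {1, 3, 4, 5, 6, 7} → 2.

c = 7, n = 1, k = 2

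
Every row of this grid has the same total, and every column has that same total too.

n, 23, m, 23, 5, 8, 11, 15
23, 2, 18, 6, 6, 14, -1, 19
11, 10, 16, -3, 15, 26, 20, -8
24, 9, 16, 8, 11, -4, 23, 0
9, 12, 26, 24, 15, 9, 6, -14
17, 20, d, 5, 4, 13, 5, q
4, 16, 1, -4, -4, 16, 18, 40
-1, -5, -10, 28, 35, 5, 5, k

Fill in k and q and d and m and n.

Rows 2 and 3 both sum to 87, so that's the common total.
Row 8: -1 − 5 − 10 + 28 + 35 + 5 + 5 = 57, so its missing entry is 87 − 57 = 30.
Column 1: 23 + 11 + 24 + 9 + 17 + 4 − 1 = 87, so its missing entry is 87 − 87 = 0.
Column 8: 15 + 19 − 8 + 0 − 14 + 40 + 30 = 82, so its missing entry is 87 − 82 = 5.
Row 1: 0 + 23 + 23 + 5 + 8 + 11 + 15 = 85, so its missing entry is 87 − 85 = 2.
Row 6: 17 + 20 + 5 + 4 + 13 + 5 + 5 = 69, so its missing entry is 87 − 69 = 18.

k = 30, q = 5, d = 18, m = 2, n = 0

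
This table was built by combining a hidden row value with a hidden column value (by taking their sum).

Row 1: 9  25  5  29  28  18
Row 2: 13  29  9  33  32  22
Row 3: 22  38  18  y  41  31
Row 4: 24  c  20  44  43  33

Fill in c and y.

c = 40, y = 42

The difference between any two rows is the same in every column — this is an addition table with the headers hidden.
Row 4 minus row 1 is 43 − 28 = 15, so its entry in column 2 is 25 + 15 = 40.
Row 3 minus row 1 is 41 − 28 = 13, so its entry in column 4 is 29 + 13 = 42.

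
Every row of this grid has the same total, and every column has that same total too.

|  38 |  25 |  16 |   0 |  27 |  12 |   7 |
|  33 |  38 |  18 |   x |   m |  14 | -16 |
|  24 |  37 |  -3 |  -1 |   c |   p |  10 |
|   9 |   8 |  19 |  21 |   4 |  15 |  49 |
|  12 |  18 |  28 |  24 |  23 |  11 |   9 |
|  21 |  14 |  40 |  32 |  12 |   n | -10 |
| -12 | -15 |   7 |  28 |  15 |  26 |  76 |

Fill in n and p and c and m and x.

n = 16, p = 31, c = 27, m = 17, x = 21

Rows 1 and 4 both sum to 125, so that's the common total.
Row 6: 21 + 14 + 40 + 32 + 12 − 10 = 109, so its missing entry is 125 − 109 = 16.
Column 6: 12 + 14 + 15 + 11 + 16 + 26 = 94, so its missing entry is 125 − 94 = 31.
Row 3: 24 + 37 − 3 − 1 + 31 + 10 = 98, so its missing entry is 125 − 98 = 27.
Column 5: 27 + 27 + 4 + 23 + 12 + 15 = 108, so its missing entry is 125 − 108 = 17.
Row 2: 33 + 38 + 18 + 17 + 14 − 16 = 104, so its missing entry is 125 − 104 = 21.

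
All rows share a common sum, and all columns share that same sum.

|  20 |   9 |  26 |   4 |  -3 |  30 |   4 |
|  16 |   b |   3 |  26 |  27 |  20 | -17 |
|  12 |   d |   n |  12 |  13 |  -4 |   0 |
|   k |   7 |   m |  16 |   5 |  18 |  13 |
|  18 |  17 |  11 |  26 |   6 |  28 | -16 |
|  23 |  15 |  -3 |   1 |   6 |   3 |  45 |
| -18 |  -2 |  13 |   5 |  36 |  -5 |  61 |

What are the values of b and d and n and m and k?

Rows 1 and 5 both sum to 90, so that's the common total.
Row 2: 16 + 3 + 26 + 27 + 20 − 17 = 75, so its missing entry is 90 − 75 = 15.
Column 2: 9 + 15 + 7 + 17 + 15 − 2 = 61, so its missing entry is 90 − 61 = 29.
Column 1: 20 + 16 + 12 + 18 + 23 − 18 = 71, so its missing entry is 90 − 71 = 19.
Row 3: 12 + 29 + 12 + 13 − 4 + 0 = 62, so its missing entry is 90 − 62 = 28.
Row 4: 19 + 7 + 16 + 5 + 18 + 13 = 78, so its missing entry is 90 − 78 = 12.

b = 15, d = 29, n = 28, m = 12, k = 19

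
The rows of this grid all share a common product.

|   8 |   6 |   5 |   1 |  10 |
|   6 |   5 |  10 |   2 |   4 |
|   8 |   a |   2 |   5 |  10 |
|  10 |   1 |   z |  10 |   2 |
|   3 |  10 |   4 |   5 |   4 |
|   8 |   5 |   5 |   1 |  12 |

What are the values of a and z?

Rows 1 and 2 each multiply to 2400, so every row has product 2400.
Row 3: 8×2×5×10 = 800, so the missing entry is 2400 ÷ 800 = 3.
Row 4: 10×1×10×2 = 200, so the missing entry is 2400 ÷ 200 = 12.

a = 3, z = 12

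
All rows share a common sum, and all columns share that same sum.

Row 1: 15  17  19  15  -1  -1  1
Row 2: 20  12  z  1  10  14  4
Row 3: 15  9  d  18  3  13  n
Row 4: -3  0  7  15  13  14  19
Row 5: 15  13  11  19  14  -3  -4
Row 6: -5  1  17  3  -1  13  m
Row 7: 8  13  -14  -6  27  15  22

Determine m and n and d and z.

Rows 1 and 4 both sum to 65, so that's the common total.
Row 2 has 20 + 12 + 1 + 10 + 14 + 4 = 61; the blank must be 65 − 61 = 4.
Row 6 has -5 + 1 + 17 + 3 − 1 + 13 = 28; the blank must be 65 − 28 = 37.
Column 7 has 1 + 4 + 19 − 4 + 37 + 22 = 79; the blank must be 65 − 79 = -14.
Row 3 has 15 + 9 + 18 + 3 + 13 − 14 = 44; the blank must be 65 − 44 = 21.

m = 37, n = -14, d = 21, z = 4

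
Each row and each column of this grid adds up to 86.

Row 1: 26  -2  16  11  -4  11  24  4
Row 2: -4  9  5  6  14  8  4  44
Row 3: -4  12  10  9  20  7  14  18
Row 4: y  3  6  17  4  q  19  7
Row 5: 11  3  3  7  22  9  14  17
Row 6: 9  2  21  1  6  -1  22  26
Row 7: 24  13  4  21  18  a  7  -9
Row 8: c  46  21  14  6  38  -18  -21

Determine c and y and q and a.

c = 0, y = 24, q = 6, a = 8

The known cells in row 8 total 86, leaving 86 − 86 = 0 for the blank.
The known cells in row 7 total 78, leaving 86 − 78 = 8 for the blank.
The known cells in column 6 total 80, leaving 86 − 80 = 6 for the blank.
The known cells in row 4 total 62, leaving 86 − 62 = 24 for the blank.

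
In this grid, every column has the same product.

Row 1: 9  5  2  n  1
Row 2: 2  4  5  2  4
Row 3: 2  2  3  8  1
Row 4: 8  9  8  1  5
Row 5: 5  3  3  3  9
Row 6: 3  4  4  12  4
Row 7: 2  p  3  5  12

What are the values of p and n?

p = 2, n = 3

Columns 1 and 5 each multiply to 8640, so every column has product 8640.
Column 2: 5×4×2×9×3×4 = 4320, so the missing entry is 8640 ÷ 4320 = 2.
Column 4: 2×8×1×3×12×5 = 2880, so the missing entry is 8640 ÷ 2880 = 3.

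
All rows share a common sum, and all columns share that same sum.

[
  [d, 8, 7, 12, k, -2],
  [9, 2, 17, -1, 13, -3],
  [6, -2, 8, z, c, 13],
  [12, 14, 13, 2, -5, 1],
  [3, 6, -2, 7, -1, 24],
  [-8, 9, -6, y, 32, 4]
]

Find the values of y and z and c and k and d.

Rows 2 and 4 both sum to 37, so that's the common total.
Column 1: 9 + 6 + 12 + 3 − 8 = 22, so its missing entry is 37 − 22 = 15.
Row 1: 15 + 8 + 7 + 12 − 2 = 40, so its missing entry is 37 − 40 = -3.
Column 5: -3 + 13 − 5 − 1 + 32 = 36, so its missing entry is 37 − 36 = 1.
Row 3: 6 − 2 + 8 + 1 + 13 = 26, so its missing entry is 37 − 26 = 11.
Row 6: -8 + 9 − 6 + 32 + 4 = 31, so its missing entry is 37 − 31 = 6.

y = 6, z = 11, c = 1, k = -3, d = 15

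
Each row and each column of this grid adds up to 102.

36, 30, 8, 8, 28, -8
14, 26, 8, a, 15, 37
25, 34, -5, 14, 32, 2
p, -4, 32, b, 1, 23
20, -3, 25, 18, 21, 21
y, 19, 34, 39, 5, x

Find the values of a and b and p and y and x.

Column 6: -8 + 37 + 2 + 23 + 21 = 75, so its missing entry is 102 − 75 = 27.
Row 6: 19 + 34 + 39 + 5 + 27 = 124, so its missing entry is 102 − 124 = -22.
Column 1: 36 + 14 + 25 + 20 − 22 = 73, so its missing entry is 102 − 73 = 29.
Row 4: 29 − 4 + 32 + 1 + 23 = 81, so its missing entry is 102 − 81 = 21.
Row 2: 14 + 26 + 8 + 15 + 37 = 100, so its missing entry is 102 − 100 = 2.

a = 2, b = 21, p = 29, y = -22, x = 27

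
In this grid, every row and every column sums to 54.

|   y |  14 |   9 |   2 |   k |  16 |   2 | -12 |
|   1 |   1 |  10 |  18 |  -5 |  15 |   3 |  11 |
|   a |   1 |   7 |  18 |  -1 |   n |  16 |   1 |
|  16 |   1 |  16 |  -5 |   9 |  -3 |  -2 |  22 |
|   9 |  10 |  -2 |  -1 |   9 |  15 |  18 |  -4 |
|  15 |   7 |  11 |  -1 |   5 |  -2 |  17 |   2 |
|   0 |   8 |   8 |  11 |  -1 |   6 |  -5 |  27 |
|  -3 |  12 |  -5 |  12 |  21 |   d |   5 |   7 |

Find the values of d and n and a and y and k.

The known cells in column 5 total 37, leaving 54 − 37 = 17 for the blank.
The known cells in row 1 total 48, leaving 54 − 48 = 6 for the blank.
The known cells in column 1 total 44, leaving 54 − 44 = 10 for the blank.
The known cells in row 8 total 49, leaving 54 − 49 = 5 for the blank.
The known cells in row 3 total 52, leaving 54 − 52 = 2 for the blank.

d = 5, n = 2, a = 10, y = 6, k = 17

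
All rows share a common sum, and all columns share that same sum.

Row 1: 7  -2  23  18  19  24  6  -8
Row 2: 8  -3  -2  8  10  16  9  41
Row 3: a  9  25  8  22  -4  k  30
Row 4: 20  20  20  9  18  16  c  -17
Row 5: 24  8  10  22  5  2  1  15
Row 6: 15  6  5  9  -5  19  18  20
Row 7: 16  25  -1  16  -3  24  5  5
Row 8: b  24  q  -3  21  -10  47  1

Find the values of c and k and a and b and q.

c = 1, k = 0, a = -3, b = 0, q = 7

Rows 1 and 2 both sum to 87, so that's the common total.
Column 3 has 23 − 2 + 25 + 20 + 10 + 5 − 1 = 80; the blank must be 87 − 80 = 7.
Row 8 has 24 + 7 − 3 + 21 − 10 + 47 + 1 = 87; the blank must be 87 − 87 = 0.
Column 1 has 7 + 8 + 20 + 24 + 15 + 16 + 0 = 90; the blank must be 87 − 90 = -3.
Row 3 has -3 + 9 + 25 + 8 + 22 − 4 + 30 = 87; the blank must be 87 − 87 = 0.
Row 4 has 20 + 20 + 20 + 9 + 18 + 16 − 17 = 86; the blank must be 87 − 86 = 1.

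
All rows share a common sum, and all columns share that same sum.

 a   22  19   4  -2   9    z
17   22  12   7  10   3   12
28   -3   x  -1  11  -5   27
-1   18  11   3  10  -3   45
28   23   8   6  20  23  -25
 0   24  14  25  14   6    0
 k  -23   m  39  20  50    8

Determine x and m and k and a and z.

Rows 2 and 4 both sum to 83, so that's the common total.
Row 3 has 28 − 3 − 1 + 11 − 5 + 27 = 57; the blank must be 83 − 57 = 26.
Column 3 has 19 + 12 + 26 + 11 + 8 + 14 = 90; the blank must be 83 − 90 = -7.
Column 7 has 12 + 27 + 45 − 25 + 0 + 8 = 67; the blank must be 83 − 67 = 16.
Row 1 has 22 + 19 + 4 − 2 + 9 + 16 = 68; the blank must be 83 − 68 = 15.
Row 7 has -23 − 7 + 39 + 20 + 50 + 8 = 87; the blank must be 83 − 87 = -4.

x = 26, m = -7, k = -4, a = 15, z = 16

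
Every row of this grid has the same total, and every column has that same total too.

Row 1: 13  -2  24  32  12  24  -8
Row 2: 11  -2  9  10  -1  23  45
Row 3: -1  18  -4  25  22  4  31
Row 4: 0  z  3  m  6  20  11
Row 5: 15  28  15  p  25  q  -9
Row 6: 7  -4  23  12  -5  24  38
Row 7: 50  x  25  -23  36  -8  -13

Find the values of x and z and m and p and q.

Rows 1 and 2 both sum to 95, so that's the common total.
The known cells in row 7 total 67, leaving 95 − 67 = 28 for the blank.
The known cells in column 2 total 66, leaving 95 − 66 = 29 for the blank.
The known cells in column 6 total 87, leaving 95 − 87 = 8 for the blank.
The known cells in row 5 total 82, leaving 95 − 82 = 13 for the blank.
The known cells in row 4 total 69, leaving 95 − 69 = 26 for the blank.

x = 28, z = 29, m = 26, p = 13, q = 8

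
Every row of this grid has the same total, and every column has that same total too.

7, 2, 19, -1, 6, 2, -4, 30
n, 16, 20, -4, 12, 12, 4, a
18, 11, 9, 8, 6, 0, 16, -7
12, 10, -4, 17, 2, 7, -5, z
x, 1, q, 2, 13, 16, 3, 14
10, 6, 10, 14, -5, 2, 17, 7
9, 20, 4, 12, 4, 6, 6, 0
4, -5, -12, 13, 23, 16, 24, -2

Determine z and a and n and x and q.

z = 22, a = -3, n = 4, x = -3, q = 15

Rows 1 and 3 both sum to 61, so that's the common total.
Row 4: 12 + 10 − 4 + 17 + 2 + 7 − 5 = 39, so its missing entry is 61 − 39 = 22.
Column 3: 19 + 20 + 9 − 4 + 10 + 4 − 12 = 46, so its missing entry is 61 − 46 = 15.
Row 5: 1 + 15 + 2 + 13 + 16 + 3 + 14 = 64, so its missing entry is 61 − 64 = -3.
Column 8: 30 − 7 + 22 + 14 + 7 + 0 − 2 = 64, so its missing entry is 61 − 64 = -3.
Row 2: 16 + 20 − 4 + 12 + 12 + 4 − 3 = 57, so its missing entry is 61 − 57 = 4.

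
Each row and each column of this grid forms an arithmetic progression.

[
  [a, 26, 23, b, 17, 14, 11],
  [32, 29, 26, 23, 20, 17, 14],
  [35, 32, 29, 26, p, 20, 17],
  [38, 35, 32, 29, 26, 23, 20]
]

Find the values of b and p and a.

b = 20, p = 23, a = 29

Along each row the entries change by -3 per step; down each column they change by 3.
Row 1: from 26 at column 2, stepping by -3 to column 4 gives 20.
Row 3: from 35 at column 1, stepping by -3 to column 5 gives 23.
Row 1: from 26 at column 2, stepping by -3 to column 1 gives 29.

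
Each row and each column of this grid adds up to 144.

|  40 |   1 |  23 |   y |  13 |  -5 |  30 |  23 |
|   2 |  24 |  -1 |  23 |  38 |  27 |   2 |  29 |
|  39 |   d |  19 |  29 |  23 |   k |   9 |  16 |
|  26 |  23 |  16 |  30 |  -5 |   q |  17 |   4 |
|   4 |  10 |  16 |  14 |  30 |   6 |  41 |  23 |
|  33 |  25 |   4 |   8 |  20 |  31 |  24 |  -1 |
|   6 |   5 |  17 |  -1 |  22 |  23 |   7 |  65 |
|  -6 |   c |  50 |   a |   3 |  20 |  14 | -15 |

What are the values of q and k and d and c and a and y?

q = 33, k = 9, d = 0, c = 56, a = 22, y = 19

Row 1: 40 + 1 + 23 + 13 − 5 + 30 + 23 = 125, so its missing entry is 144 − 125 = 19.
Column 4: 19 + 23 + 29 + 30 + 14 + 8 − 1 = 122, so its missing entry is 144 − 122 = 22.
Row 8: -6 + 50 + 22 + 3 + 20 + 14 − 15 = 88, so its missing entry is 144 − 88 = 56.
Column 2: 1 + 24 + 23 + 10 + 25 + 5 + 56 = 144, so its missing entry is 144 − 144 = 0.
Row 3: 39 + 0 + 19 + 29 + 23 + 9 + 16 = 135, so its missing entry is 144 − 135 = 9.
Row 4: 26 + 23 + 16 + 30 − 5 + 17 + 4 = 111, so its missing entry is 144 − 111 = 33.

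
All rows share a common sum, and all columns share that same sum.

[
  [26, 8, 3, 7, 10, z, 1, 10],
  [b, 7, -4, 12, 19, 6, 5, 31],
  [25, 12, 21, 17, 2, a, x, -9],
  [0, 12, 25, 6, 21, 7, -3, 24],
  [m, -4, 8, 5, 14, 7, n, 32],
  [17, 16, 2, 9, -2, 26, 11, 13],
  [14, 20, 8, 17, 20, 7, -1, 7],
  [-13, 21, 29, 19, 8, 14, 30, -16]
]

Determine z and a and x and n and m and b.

z = 27, a = -2, x = 26, n = 23, m = 7, b = 16

Rows 4 and 6 both sum to 92, so that's the common total.
The known cells in row 1 total 65, leaving 92 − 65 = 27 for the blank.
The known cells in row 2 total 76, leaving 92 − 76 = 16 for the blank.
The known cells in column 1 total 85, leaving 92 − 85 = 7 for the blank.
The known cells in row 5 total 69, leaving 92 − 69 = 23 for the blank.
The known cells in column 7 total 66, leaving 92 − 66 = 26 for the blank.
The known cells in row 3 total 94, leaving 92 − 94 = -2 for the blank.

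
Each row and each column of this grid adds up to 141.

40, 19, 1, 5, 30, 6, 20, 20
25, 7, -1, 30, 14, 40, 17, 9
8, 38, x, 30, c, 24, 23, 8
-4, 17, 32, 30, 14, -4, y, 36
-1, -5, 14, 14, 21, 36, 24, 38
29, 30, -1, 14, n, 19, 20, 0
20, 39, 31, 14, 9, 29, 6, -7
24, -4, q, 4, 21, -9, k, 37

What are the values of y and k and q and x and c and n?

Row 6: 29 + 30 − 1 + 14 + 19 + 20 + 0 = 111, so its missing entry is 141 − 111 = 30.
Column 5: 30 + 14 + 14 + 21 + 30 + 9 + 21 = 139, so its missing entry is 141 − 139 = 2.
Row 4: -4 + 17 + 32 + 30 + 14 − 4 + 36 = 121, so its missing entry is 141 − 121 = 20.
Column 7: 20 + 17 + 23 + 20 + 24 + 20 + 6 = 130, so its missing entry is 141 − 130 = 11.
Row 8: 24 − 4 + 4 + 21 − 9 + 11 + 37 = 84, so its missing entry is 141 − 84 = 57.
Row 3: 8 + 38 + 30 + 2 + 24 + 23 + 8 = 133, so its missing entry is 141 − 133 = 8.

y = 20, k = 11, q = 57, x = 8, c = 2, n = 30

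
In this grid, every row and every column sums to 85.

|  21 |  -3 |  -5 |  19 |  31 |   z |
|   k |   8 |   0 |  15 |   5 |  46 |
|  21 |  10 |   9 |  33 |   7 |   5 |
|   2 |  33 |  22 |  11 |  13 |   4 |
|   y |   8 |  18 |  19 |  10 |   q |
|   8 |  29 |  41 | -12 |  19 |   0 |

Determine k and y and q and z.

k = 11, y = 22, q = 8, z = 22

The known cells in row 2 total 74, leaving 85 − 74 = 11 for the blank.
The known cells in column 1 total 63, leaving 85 − 63 = 22 for the blank.
The known cells in row 5 total 77, leaving 85 − 77 = 8 for the blank.
The known cells in row 1 total 63, leaving 85 − 63 = 22 for the blank.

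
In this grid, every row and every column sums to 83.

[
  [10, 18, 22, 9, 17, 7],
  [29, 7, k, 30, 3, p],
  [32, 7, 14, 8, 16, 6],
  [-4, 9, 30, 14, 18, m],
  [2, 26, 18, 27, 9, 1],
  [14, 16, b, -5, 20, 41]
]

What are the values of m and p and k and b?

Row 6 has 14 + 16 − 5 + 20 + 41 = 86; the blank must be 83 − 86 = -3.
Column 3 has 22 + 14 + 30 + 18 − 3 = 81; the blank must be 83 − 81 = 2.
Row 4 has -4 + 9 + 30 + 14 + 18 = 67; the blank must be 83 − 67 = 16.
Row 2 has 29 + 7 + 2 + 30 + 3 = 71; the blank must be 83 − 71 = 12.

m = 16, p = 12, k = 2, b = -3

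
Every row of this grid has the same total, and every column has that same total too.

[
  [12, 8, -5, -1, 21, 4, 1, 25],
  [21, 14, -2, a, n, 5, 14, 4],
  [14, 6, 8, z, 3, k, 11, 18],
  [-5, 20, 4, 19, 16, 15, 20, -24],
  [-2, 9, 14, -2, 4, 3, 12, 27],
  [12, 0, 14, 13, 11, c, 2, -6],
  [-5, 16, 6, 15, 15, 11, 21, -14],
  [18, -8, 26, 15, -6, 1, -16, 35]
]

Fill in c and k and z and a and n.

c = 19, k = 7, z = -2, a = 8, n = 1

Rows 1 and 4 both sum to 65, so that's the common total.
Row 6 has 12 + 0 + 14 + 13 + 11 + 2 − 6 = 46; the blank must be 65 − 46 = 19.
Column 5 has 21 + 3 + 16 + 4 + 11 + 15 − 6 = 64; the blank must be 65 − 64 = 1.
Column 6 has 4 + 5 + 15 + 3 + 19 + 11 + 1 = 58; the blank must be 65 − 58 = 7.
Row 3 has 14 + 6 + 8 + 3 + 7 + 11 + 18 = 67; the blank must be 65 − 67 = -2.
Row 2 has 21 + 14 − 2 + 1 + 5 + 14 + 4 = 57; the blank must be 65 − 57 = 8.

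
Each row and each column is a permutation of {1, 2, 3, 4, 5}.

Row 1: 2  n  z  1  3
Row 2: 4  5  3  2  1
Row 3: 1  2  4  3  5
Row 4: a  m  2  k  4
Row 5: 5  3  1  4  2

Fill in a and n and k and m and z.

a = 3, n = 4, k = 5, m = 1, z = 5

For row 4, column 1: column 1 already has {1, 2, 4, 5}; that leaves 3.
For row 1, column 3: column 3 already has {1, 2, 3, 4}; that leaves 5.
At (row 1, col 2): row 1 already has {1, 2, 3, 5}, so the value is 4.
Cell (4,2): column 2 already has {2, 3, 4, 5} → 1.
Cell (4,4): row 4 already has {1, 2, 3, 4} → 5.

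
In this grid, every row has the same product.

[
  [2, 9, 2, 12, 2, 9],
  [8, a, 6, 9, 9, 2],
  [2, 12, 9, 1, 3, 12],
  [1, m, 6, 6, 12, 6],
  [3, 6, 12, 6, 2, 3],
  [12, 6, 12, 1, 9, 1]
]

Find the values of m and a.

Rows 5 and 6 each multiply to 7776, so every row has product 7776.
Row 4: 1×6×6×12×6 = 2592, so the missing entry is 7776 ÷ 2592 = 3.
Row 2: 8×6×9×9×2 = 7776, so the missing entry is 7776 ÷ 7776 = 1.

m = 3, a = 1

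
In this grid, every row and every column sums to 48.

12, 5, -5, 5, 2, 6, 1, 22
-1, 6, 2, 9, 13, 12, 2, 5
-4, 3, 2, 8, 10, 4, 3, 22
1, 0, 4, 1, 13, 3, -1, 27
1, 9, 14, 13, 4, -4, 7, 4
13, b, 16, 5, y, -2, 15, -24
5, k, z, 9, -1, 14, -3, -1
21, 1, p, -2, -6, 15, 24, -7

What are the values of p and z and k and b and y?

p = 2, z = 13, k = 12, b = 12, y = 13

The known cells in column 5 total 35, leaving 48 − 35 = 13 for the blank.
The known cells in row 6 total 36, leaving 48 − 36 = 12 for the blank.
The known cells in column 2 total 36, leaving 48 − 36 = 12 for the blank.
The known cells in row 7 total 35, leaving 48 − 35 = 13 for the blank.
The known cells in row 8 total 46, leaving 48 − 46 = 2 for the blank.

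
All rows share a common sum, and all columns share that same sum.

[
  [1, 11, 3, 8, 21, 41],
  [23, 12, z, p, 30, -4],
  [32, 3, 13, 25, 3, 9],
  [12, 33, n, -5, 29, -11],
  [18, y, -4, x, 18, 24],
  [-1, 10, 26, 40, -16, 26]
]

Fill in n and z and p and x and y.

Rows 1 and 3 both sum to 85, so that's the common total.
Column 2: 11 + 12 + 3 + 33 + 10 = 69, so its missing entry is 85 − 69 = 16.
Row 5: 18 + 16 − 4 + 18 + 24 = 72, so its missing entry is 85 − 72 = 13.
Row 4: 12 + 33 − 5 + 29 − 11 = 58, so its missing entry is 85 − 58 = 27.
Column 3: 3 + 13 + 27 − 4 + 26 = 65, so its missing entry is 85 − 65 = 20.
Row 2: 23 + 12 + 20 + 30 − 4 = 81, so its missing entry is 85 − 81 = 4.

n = 27, z = 20, p = 4, x = 13, y = 16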